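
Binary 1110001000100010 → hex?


Group into 4-bit nibbles: 1110001000100010
  1110 = E
  0010 = 2
  0010 = 2
  0010 = 2
= 0xE222


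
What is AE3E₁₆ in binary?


Each hex digit → 4 binary bits:
  A = 1010
  E = 1110
  3 = 0011
  E = 1110
Concatenate: 1010 1110 0011 1110
= 1010111000111110


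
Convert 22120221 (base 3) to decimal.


Positional values (base 3):
  1 × 3^0 = 1 × 1 = 1
  2 × 3^1 = 2 × 3 = 6
  2 × 3^2 = 2 × 9 = 18
  0 × 3^3 = 0 × 27 = 0
  2 × 3^4 = 2 × 81 = 162
  1 × 3^5 = 1 × 243 = 243
  2 × 3^6 = 2 × 729 = 1458
  2 × 3^7 = 2 × 2187 = 4374
Sum = 1 + 6 + 18 + 0 + 162 + 243 + 1458 + 4374
= 6262


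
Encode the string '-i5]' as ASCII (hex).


String: '-i5]'  (4 characters)
Per-character ASCII lookup:
  '-': special character: '-' = 45 → 0x2D
  'i': lowercase starts at 97: 'i' = 97 + 8 = 105 → 0x69
  '5': digits start at 48: '5' = 48 + 5 = 53 → 0x35
  ']': special character: ']' = 93 → 0x5D
= 0x2D 0x69 0x35 0x5D


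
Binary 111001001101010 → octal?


Group into 3-bit groups: 111001001101010
  111 = 7
  001 = 1
  001 = 1
  101 = 5
  010 = 2
= 0o71152


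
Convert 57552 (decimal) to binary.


Divide by 2 repeatedly:
57552 ÷ 2 = 28776 remainder 0
28776 ÷ 2 = 14388 remainder 0
14388 ÷ 2 = 7194 remainder 0
7194 ÷ 2 = 3597 remainder 0
3597 ÷ 2 = 1798 remainder 1
1798 ÷ 2 = 899 remainder 0
899 ÷ 2 = 449 remainder 1
449 ÷ 2 = 224 remainder 1
224 ÷ 2 = 112 remainder 0
112 ÷ 2 = 56 remainder 0
56 ÷ 2 = 28 remainder 0
28 ÷ 2 = 14 remainder 0
14 ÷ 2 = 7 remainder 0
7 ÷ 2 = 3 remainder 1
3 ÷ 2 = 1 remainder 1
1 ÷ 2 = 0 remainder 1
Reading remainders bottom-up:
= 1110000011010000


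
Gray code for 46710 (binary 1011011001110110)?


Binary: 1011011001110110
Gray code: G = B XOR (B >> 1)
B >> 1 = 0101101100111011
1011011001110110 XOR 0101101100111011:
  1 XOR 0 = 1
  0 XOR 1 = 1
  1 XOR 0 = 1
  1 XOR 1 = 0
  0 XOR 1 = 1
  1 XOR 0 = 1
  1 XOR 1 = 0
  0 XOR 1 = 1
  0 XOR 0 = 0
  1 XOR 0 = 1
  1 XOR 1 = 0
  1 XOR 1 = 0
  0 XOR 1 = 1
  1 XOR 0 = 1
  1 XOR 1 = 0
  0 XOR 1 = 1
= 1110110101001101


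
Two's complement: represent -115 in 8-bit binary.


Original: 01110011
Step 1 - Invert all bits: 10001100
Step 2 - Add 1: 10001100 + 1
= 10001101 (represents -115)


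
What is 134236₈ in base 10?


Positional values:
Position 0: 6 × 8^0 = 6
Position 1: 3 × 8^1 = 24
Position 2: 2 × 8^2 = 128
Position 3: 4 × 8^3 = 2048
Position 4: 3 × 8^4 = 12288
Position 5: 1 × 8^5 = 32768
Sum = 6 + 24 + 128 + 2048 + 12288 + 32768
= 47262


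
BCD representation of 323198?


Each digit → 4-bit binary:
  3 → 0011
  2 → 0010
  3 → 0011
  1 → 0001
  9 → 1001
  8 → 1000
= 0011 0010 0011 0001 1001 1000


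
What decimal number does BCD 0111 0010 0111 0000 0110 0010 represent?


Each 4-bit group → digit:
  0111 → 7
  0010 → 2
  0111 → 7
  0000 → 0
  0110 → 6
  0010 → 2
= 727062


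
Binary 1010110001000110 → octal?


Group into 3-bit groups: 001010110001000110
  001 = 1
  010 = 2
  110 = 6
  001 = 1
  000 = 0
  110 = 6
= 0o126106


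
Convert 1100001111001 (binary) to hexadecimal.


Group into 4-bit nibbles: 0001100001111001
  0001 = 1
  1000 = 8
  0111 = 7
  1001 = 9
= 0x1879


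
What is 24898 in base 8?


Divide by 8 repeatedly:
24898 ÷ 8 = 3112 remainder 2
3112 ÷ 8 = 389 remainder 0
389 ÷ 8 = 48 remainder 5
48 ÷ 8 = 6 remainder 0
6 ÷ 8 = 0 remainder 6
Reading remainders bottom-up:
= 0o60502


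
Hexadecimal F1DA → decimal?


Positional values:
Position 0: A × 16^0 = 10 × 1 = 10
Position 1: D × 16^1 = 13 × 16 = 208
Position 2: 1 × 16^2 = 1 × 256 = 256
Position 3: F × 16^3 = 15 × 4096 = 61440
Sum = 10 + 208 + 256 + 61440
= 61914


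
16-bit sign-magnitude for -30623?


Sign bit: 1 (negative)
Magnitude: 30623 = 111011110011111
= 1111011110011111


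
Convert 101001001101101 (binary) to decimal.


Positional values:
Bit 0: 1 × 2^0 = 1
Bit 2: 1 × 2^2 = 4
Bit 3: 1 × 2^3 = 8
Bit 5: 1 × 2^5 = 32
Bit 6: 1 × 2^6 = 64
Bit 9: 1 × 2^9 = 512
Bit 12: 1 × 2^12 = 4096
Bit 14: 1 × 2^14 = 16384
Sum = 1 + 4 + 8 + 32 + 64 + 512 + 4096 + 16384
= 21101


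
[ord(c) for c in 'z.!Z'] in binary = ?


String: 'z.!Z'  (4 characters)
Per-character ASCII lookup:
  'z': lowercase starts at 97: 'z' = 97 + 25 = 122 → 1111010
  '.': special character: '.' = 46 → 101110
  '!': special character: '!' = 33 → 100001
  'Z': uppercase starts at 65: 'Z' = 65 + 25 = 90 → 1011010
= 1111010 101110 100001 1011010


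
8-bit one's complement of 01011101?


Original: 01011101
Invert all bits:
  bit 0: 0 → 1
  bit 1: 1 → 0
  bit 2: 0 → 1
  bit 3: 1 → 0
  bit 4: 1 → 0
  bit 5: 1 → 0
  bit 6: 0 → 1
  bit 7: 1 → 0
= 10100010


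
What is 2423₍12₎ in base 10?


Positional values (base 12):
  3 × 12^0 = 3 × 1 = 3
  2 × 12^1 = 2 × 12 = 24
  4 × 12^2 = 4 × 144 = 576
  2 × 12^3 = 2 × 1728 = 3456
Sum = 3 + 24 + 576 + 3456
= 4059


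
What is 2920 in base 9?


Divide by 9 repeatedly:
2920 ÷ 9 = 324 remainder 4
324 ÷ 9 = 36 remainder 0
36 ÷ 9 = 4 remainder 0
4 ÷ 9 = 0 remainder 4
Reading remainders bottom-up:
= 4004


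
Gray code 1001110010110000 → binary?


Gray code: 1001110010110000
MSB stays the same: 1
Each subsequent bit = prev_binary XOR current_gray:
  B[1] = 1 XOR 0 = 1
  B[2] = 1 XOR 0 = 1
  B[3] = 1 XOR 1 = 0
  B[4] = 0 XOR 1 = 1
  B[5] = 1 XOR 1 = 0
  B[6] = 0 XOR 0 = 0
  B[7] = 0 XOR 0 = 0
  B[8] = 0 XOR 1 = 1
  B[9] = 1 XOR 0 = 1
  B[10] = 1 XOR 1 = 0
  B[11] = 0 XOR 1 = 1
  B[12] = 1 XOR 0 = 1
  B[13] = 1 XOR 0 = 1
  B[14] = 1 XOR 0 = 1
  B[15] = 1 XOR 0 = 1
= 1110100011011111 (59615 decimal)


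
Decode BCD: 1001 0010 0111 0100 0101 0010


Each 4-bit group → digit:
  1001 → 9
  0010 → 2
  0111 → 7
  0100 → 4
  0101 → 5
  0010 → 2
= 927452


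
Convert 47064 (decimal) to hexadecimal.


Divide by 16 repeatedly:
47064 ÷ 16 = 2941 remainder 8 (8)
2941 ÷ 16 = 183 remainder 13 (D)
183 ÷ 16 = 11 remainder 7 (7)
11 ÷ 16 = 0 remainder 11 (B)
Reading remainders bottom-up:
= 0xB7D8


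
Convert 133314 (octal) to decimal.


Positional values:
Position 0: 4 × 8^0 = 4
Position 1: 1 × 8^1 = 8
Position 2: 3 × 8^2 = 192
Position 3: 3 × 8^3 = 1536
Position 4: 3 × 8^4 = 12288
Position 5: 1 × 8^5 = 32768
Sum = 4 + 8 + 192 + 1536 + 12288 + 32768
= 46796


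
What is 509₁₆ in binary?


Each hex digit → 4 binary bits:
  5 = 0101
  0 = 0000
  9 = 1001
Concatenate: 0101 0000 1001
= 010100001001


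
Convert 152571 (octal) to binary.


Each octal digit → 3 binary bits:
  1 = 001
  5 = 101
  2 = 010
  5 = 101
  7 = 111
  1 = 001
Concatenate: 001 101 010 101 111 001
= 001101010101111001


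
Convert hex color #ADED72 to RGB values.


Hex: #ADED72
R = AD₁₆ = 173
G = ED₁₆ = 237
B = 72₁₆ = 114
= RGB(173, 237, 114)


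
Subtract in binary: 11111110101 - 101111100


Align and subtract column by column (LSB to MSB, borrowing when needed):
  11111110101
- 00101111100
  -----------
  col 0: (1 - 0 borrow-in) - 0 → 1 - 0 = 1, borrow out 0
  col 1: (0 - 0 borrow-in) - 0 → 0 - 0 = 0, borrow out 0
  col 2: (1 - 0 borrow-in) - 1 → 1 - 1 = 0, borrow out 0
  col 3: (0 - 0 borrow-in) - 1 → borrow from next column: (0+2) - 1 = 1, borrow out 1
  col 4: (1 - 1 borrow-in) - 1 → borrow from next column: (0+2) - 1 = 1, borrow out 1
  col 5: (1 - 1 borrow-in) - 1 → borrow from next column: (0+2) - 1 = 1, borrow out 1
  col 6: (1 - 1 borrow-in) - 1 → borrow from next column: (0+2) - 1 = 1, borrow out 1
  col 7: (1 - 1 borrow-in) - 0 → 0 - 0 = 0, borrow out 0
  col 8: (1 - 0 borrow-in) - 1 → 1 - 1 = 0, borrow out 0
  col 9: (1 - 0 borrow-in) - 0 → 1 - 0 = 1, borrow out 0
  col 10: (1 - 0 borrow-in) - 0 → 1 - 0 = 1, borrow out 0
Reading bits MSB→LSB: 11001111001
Strip leading zeros: 11001111001
= 11001111001


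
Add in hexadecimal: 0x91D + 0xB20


Align and add column by column (LSB to MSB, each column mod 16 with carry):
  091D
+ 0B20
  ----
  col 0: D(13) + 0(0) + 0 (carry in) = 13 → D(13), carry out 0
  col 1: 1(1) + 2(2) + 0 (carry in) = 3 → 3(3), carry out 0
  col 2: 9(9) + B(11) + 0 (carry in) = 20 → 4(4), carry out 1
  col 3: 0(0) + 0(0) + 1 (carry in) = 1 → 1(1), carry out 0
Reading digits MSB→LSB: 143D
Strip leading zeros: 143D
= 0x143D


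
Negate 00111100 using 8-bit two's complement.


Original: 00111100
Step 1 - Invert all bits: 11000011
Step 2 - Add 1: 11000011 + 1
= 11000100 (represents -60)


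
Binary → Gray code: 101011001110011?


Binary: 101011001110011
Gray code: G = B XOR (B >> 1)
B >> 1 = 010101100111001
101011001110011 XOR 010101100111001:
  1 XOR 0 = 1
  0 XOR 1 = 1
  1 XOR 0 = 1
  0 XOR 1 = 1
  1 XOR 0 = 1
  1 XOR 1 = 0
  0 XOR 1 = 1
  0 XOR 0 = 0
  1 XOR 0 = 1
  1 XOR 1 = 0
  1 XOR 1 = 0
  0 XOR 1 = 1
  0 XOR 0 = 0
  1 XOR 0 = 1
  1 XOR 1 = 0
= 111110101001010


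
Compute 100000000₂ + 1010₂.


Align and add column by column (LSB to MSB, carry propagating):
  0100000000
+ 0000001010
  ----------
  col 0: 0 + 0 + 0 (carry in) = 0 → bit 0, carry out 0
  col 1: 0 + 1 + 0 (carry in) = 1 → bit 1, carry out 0
  col 2: 0 + 0 + 0 (carry in) = 0 → bit 0, carry out 0
  col 3: 0 + 1 + 0 (carry in) = 1 → bit 1, carry out 0
  col 4: 0 + 0 + 0 (carry in) = 0 → bit 0, carry out 0
  col 5: 0 + 0 + 0 (carry in) = 0 → bit 0, carry out 0
  col 6: 0 + 0 + 0 (carry in) = 0 → bit 0, carry out 0
  col 7: 0 + 0 + 0 (carry in) = 0 → bit 0, carry out 0
  col 8: 1 + 0 + 0 (carry in) = 1 → bit 1, carry out 0
  col 9: 0 + 0 + 0 (carry in) = 0 → bit 0, carry out 0
Reading bits MSB→LSB: 0100001010
Strip leading zeros: 100001010
= 100001010


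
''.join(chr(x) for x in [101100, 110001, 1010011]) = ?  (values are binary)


Codes (binary): 101100 110001 1010011
Per-code ASCII lookup:
  101100 = 44  (special character) → ','
  110001 = 49  (range 48-57: digits, 49 - 48 = 1) → '1'
  1010011 = 83  (range 65-90: uppercase, 83 - 65 = 18) → 'S'
= ',1S'


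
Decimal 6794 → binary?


Divide by 2 repeatedly:
6794 ÷ 2 = 3397 remainder 0
3397 ÷ 2 = 1698 remainder 1
1698 ÷ 2 = 849 remainder 0
849 ÷ 2 = 424 remainder 1
424 ÷ 2 = 212 remainder 0
212 ÷ 2 = 106 remainder 0
106 ÷ 2 = 53 remainder 0
53 ÷ 2 = 26 remainder 1
26 ÷ 2 = 13 remainder 0
13 ÷ 2 = 6 remainder 1
6 ÷ 2 = 3 remainder 0
3 ÷ 2 = 1 remainder 1
1 ÷ 2 = 0 remainder 1
Reading remainders bottom-up:
= 1101010001010


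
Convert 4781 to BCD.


Each digit → 4-bit binary:
  4 → 0100
  7 → 0111
  8 → 1000
  1 → 0001
= 0100 0111 1000 0001


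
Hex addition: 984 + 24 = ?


Align and add column by column (LSB to MSB, each column mod 16 with carry):
  0984
+ 0024
  ----
  col 0: 4(4) + 4(4) + 0 (carry in) = 8 → 8(8), carry out 0
  col 1: 8(8) + 2(2) + 0 (carry in) = 10 → A(10), carry out 0
  col 2: 9(9) + 0(0) + 0 (carry in) = 9 → 9(9), carry out 0
  col 3: 0(0) + 0(0) + 0 (carry in) = 0 → 0(0), carry out 0
Reading digits MSB→LSB: 09A8
Strip leading zeros: 9A8
= 0x9A8


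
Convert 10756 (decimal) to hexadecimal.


Divide by 16 repeatedly:
10756 ÷ 16 = 672 remainder 4 (4)
672 ÷ 16 = 42 remainder 0 (0)
42 ÷ 16 = 2 remainder 10 (A)
2 ÷ 16 = 0 remainder 2 (2)
Reading remainders bottom-up:
= 0x2A04


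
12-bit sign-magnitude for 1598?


Sign bit: 0 (positive)
Magnitude: 1598 = 11000111110
= 011000111110


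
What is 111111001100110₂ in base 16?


Group into 4-bit nibbles: 0111111001100110
  0111 = 7
  1110 = E
  0110 = 6
  0110 = 6
= 0x7E66


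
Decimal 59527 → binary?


Divide by 2 repeatedly:
59527 ÷ 2 = 29763 remainder 1
29763 ÷ 2 = 14881 remainder 1
14881 ÷ 2 = 7440 remainder 1
7440 ÷ 2 = 3720 remainder 0
3720 ÷ 2 = 1860 remainder 0
1860 ÷ 2 = 930 remainder 0
930 ÷ 2 = 465 remainder 0
465 ÷ 2 = 232 remainder 1
232 ÷ 2 = 116 remainder 0
116 ÷ 2 = 58 remainder 0
58 ÷ 2 = 29 remainder 0
29 ÷ 2 = 14 remainder 1
14 ÷ 2 = 7 remainder 0
7 ÷ 2 = 3 remainder 1
3 ÷ 2 = 1 remainder 1
1 ÷ 2 = 0 remainder 1
Reading remainders bottom-up:
= 1110100010000111


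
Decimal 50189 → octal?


Divide by 8 repeatedly:
50189 ÷ 8 = 6273 remainder 5
6273 ÷ 8 = 784 remainder 1
784 ÷ 8 = 98 remainder 0
98 ÷ 8 = 12 remainder 2
12 ÷ 8 = 1 remainder 4
1 ÷ 8 = 0 remainder 1
Reading remainders bottom-up:
= 0o142015


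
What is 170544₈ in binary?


Each octal digit → 3 binary bits:
  1 = 001
  7 = 111
  0 = 000
  5 = 101
  4 = 100
  4 = 100
Concatenate: 001 111 000 101 100 100
= 001111000101100100


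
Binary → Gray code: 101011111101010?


Binary: 101011111101010
Gray code: G = B XOR (B >> 1)
B >> 1 = 010101111110101
101011111101010 XOR 010101111110101:
  1 XOR 0 = 1
  0 XOR 1 = 1
  1 XOR 0 = 1
  0 XOR 1 = 1
  1 XOR 0 = 1
  1 XOR 1 = 0
  1 XOR 1 = 0
  1 XOR 1 = 0
  1 XOR 1 = 0
  1 XOR 1 = 0
  0 XOR 1 = 1
  1 XOR 0 = 1
  0 XOR 1 = 1
  1 XOR 0 = 1
  0 XOR 1 = 1
= 111110000011111


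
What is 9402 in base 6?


Divide by 6 repeatedly:
9402 ÷ 6 = 1567 remainder 0
1567 ÷ 6 = 261 remainder 1
261 ÷ 6 = 43 remainder 3
43 ÷ 6 = 7 remainder 1
7 ÷ 6 = 1 remainder 1
1 ÷ 6 = 0 remainder 1
Reading remainders bottom-up:
= 111310


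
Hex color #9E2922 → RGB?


Hex: #9E2922
R = 9E₁₆ = 158
G = 29₁₆ = 41
B = 22₁₆ = 34
= RGB(158, 41, 34)


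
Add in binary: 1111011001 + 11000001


Align and add column by column (LSB to MSB, carry propagating):
  01111011001
+ 00011000001
  -----------
  col 0: 1 + 1 + 0 (carry in) = 2 → bit 0, carry out 1
  col 1: 0 + 0 + 1 (carry in) = 1 → bit 1, carry out 0
  col 2: 0 + 0 + 0 (carry in) = 0 → bit 0, carry out 0
  col 3: 1 + 0 + 0 (carry in) = 1 → bit 1, carry out 0
  col 4: 1 + 0 + 0 (carry in) = 1 → bit 1, carry out 0
  col 5: 0 + 0 + 0 (carry in) = 0 → bit 0, carry out 0
  col 6: 1 + 1 + 0 (carry in) = 2 → bit 0, carry out 1
  col 7: 1 + 1 + 1 (carry in) = 3 → bit 1, carry out 1
  col 8: 1 + 0 + 1 (carry in) = 2 → bit 0, carry out 1
  col 9: 1 + 0 + 1 (carry in) = 2 → bit 0, carry out 1
  col 10: 0 + 0 + 1 (carry in) = 1 → bit 1, carry out 0
Reading bits MSB→LSB: 10010011010
Strip leading zeros: 10010011010
= 10010011010


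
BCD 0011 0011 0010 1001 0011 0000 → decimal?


Each 4-bit group → digit:
  0011 → 3
  0011 → 3
  0010 → 2
  1001 → 9
  0011 → 3
  0000 → 0
= 332930


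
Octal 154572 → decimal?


Positional values:
Position 0: 2 × 8^0 = 2
Position 1: 7 × 8^1 = 56
Position 2: 5 × 8^2 = 320
Position 3: 4 × 8^3 = 2048
Position 4: 5 × 8^4 = 20480
Position 5: 1 × 8^5 = 32768
Sum = 2 + 56 + 320 + 2048 + 20480 + 32768
= 55674


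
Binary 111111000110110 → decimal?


Positional values:
Bit 1: 1 × 2^1 = 2
Bit 2: 1 × 2^2 = 4
Bit 4: 1 × 2^4 = 16
Bit 5: 1 × 2^5 = 32
Bit 9: 1 × 2^9 = 512
Bit 10: 1 × 2^10 = 1024
Bit 11: 1 × 2^11 = 2048
Bit 12: 1 × 2^12 = 4096
Bit 13: 1 × 2^13 = 8192
Bit 14: 1 × 2^14 = 16384
Sum = 2 + 4 + 16 + 32 + 512 + 1024 + 2048 + 4096 + 8192 + 16384
= 32310


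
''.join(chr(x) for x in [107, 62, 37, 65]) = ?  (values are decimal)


Codes (decimal): 107 62 37 65
Per-code ASCII lookup:
  107  (range 97-122: lowercase, 107 - 97 = 10) → 'k'
  62  (special character) → '>'
  37  (special character) → '%'
  65  (range 65-90: uppercase, 65 - 65 = 0) → 'A'
= 'k>%A'


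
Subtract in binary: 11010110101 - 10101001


Align and subtract column by column (LSB to MSB, borrowing when needed):
  11010110101
- 00010101001
  -----------
  col 0: (1 - 0 borrow-in) - 1 → 1 - 1 = 0, borrow out 0
  col 1: (0 - 0 borrow-in) - 0 → 0 - 0 = 0, borrow out 0
  col 2: (1 - 0 borrow-in) - 0 → 1 - 0 = 1, borrow out 0
  col 3: (0 - 0 borrow-in) - 1 → borrow from next column: (0+2) - 1 = 1, borrow out 1
  col 4: (1 - 1 borrow-in) - 0 → 0 - 0 = 0, borrow out 0
  col 5: (1 - 0 borrow-in) - 1 → 1 - 1 = 0, borrow out 0
  col 6: (0 - 0 borrow-in) - 0 → 0 - 0 = 0, borrow out 0
  col 7: (1 - 0 borrow-in) - 1 → 1 - 1 = 0, borrow out 0
  col 8: (0 - 0 borrow-in) - 0 → 0 - 0 = 0, borrow out 0
  col 9: (1 - 0 borrow-in) - 0 → 1 - 0 = 1, borrow out 0
  col 10: (1 - 0 borrow-in) - 0 → 1 - 0 = 1, borrow out 0
Reading bits MSB→LSB: 11000001100
Strip leading zeros: 11000001100
= 11000001100


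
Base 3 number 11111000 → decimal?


Positional values (base 3):
  0 × 3^0 = 0 × 1 = 0
  0 × 3^1 = 0 × 3 = 0
  0 × 3^2 = 0 × 9 = 0
  1 × 3^3 = 1 × 27 = 27
  1 × 3^4 = 1 × 81 = 81
  1 × 3^5 = 1 × 243 = 243
  1 × 3^6 = 1 × 729 = 729
  1 × 3^7 = 1 × 2187 = 2187
Sum = 0 + 0 + 0 + 27 + 81 + 243 + 729 + 2187
= 3267


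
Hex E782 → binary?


Each hex digit → 4 binary bits:
  E = 1110
  7 = 0111
  8 = 1000
  2 = 0010
Concatenate: 1110 0111 1000 0010
= 1110011110000010


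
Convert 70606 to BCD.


Each digit → 4-bit binary:
  7 → 0111
  0 → 0000
  6 → 0110
  0 → 0000
  6 → 0110
= 0111 0000 0110 0000 0110


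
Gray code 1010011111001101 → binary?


Gray code: 1010011111001101
MSB stays the same: 1
Each subsequent bit = prev_binary XOR current_gray:
  B[1] = 1 XOR 0 = 1
  B[2] = 1 XOR 1 = 0
  B[3] = 0 XOR 0 = 0
  B[4] = 0 XOR 0 = 0
  B[5] = 0 XOR 1 = 1
  B[6] = 1 XOR 1 = 0
  B[7] = 0 XOR 1 = 1
  B[8] = 1 XOR 1 = 0
  B[9] = 0 XOR 1 = 1
  B[10] = 1 XOR 0 = 1
  B[11] = 1 XOR 0 = 1
  B[12] = 1 XOR 1 = 0
  B[13] = 0 XOR 1 = 1
  B[14] = 1 XOR 0 = 1
  B[15] = 1 XOR 1 = 0
= 1100010101110110 (50550 decimal)


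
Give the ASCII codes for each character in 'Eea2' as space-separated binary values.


String: 'Eea2'  (4 characters)
Per-character ASCII lookup:
  'E': uppercase starts at 65: 'E' = 65 + 4 = 69 → 1000101
  'e': lowercase starts at 97: 'e' = 97 + 4 = 101 → 1100101
  'a': lowercase starts at 97: 'a' = 97 + 0 = 97 → 1100001
  '2': digits start at 48: '2' = 48 + 2 = 50 → 110010
= 1000101 1100101 1100001 110010


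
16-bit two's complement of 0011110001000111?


Original: 0011110001000111
Step 1 - Invert all bits: 1100001110111000
Step 2 - Add 1: 1100001110111000 + 1
= 1100001110111001 (represents -15431)


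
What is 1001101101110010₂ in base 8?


Group into 3-bit groups: 001001101101110010
  001 = 1
  001 = 1
  101 = 5
  101 = 5
  110 = 6
  010 = 2
= 0o115562


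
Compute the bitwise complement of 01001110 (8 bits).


Original: 01001110
Invert all bits:
  bit 0: 0 → 1
  bit 1: 1 → 0
  bit 2: 0 → 1
  bit 3: 0 → 1
  bit 4: 1 → 0
  bit 5: 1 → 0
  bit 6: 1 → 0
  bit 7: 0 → 1
= 10110001


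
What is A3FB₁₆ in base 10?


Positional values:
Position 0: B × 16^0 = 11 × 1 = 11
Position 1: F × 16^1 = 15 × 16 = 240
Position 2: 3 × 16^2 = 3 × 256 = 768
Position 3: A × 16^3 = 10 × 4096 = 40960
Sum = 11 + 240 + 768 + 40960
= 41979


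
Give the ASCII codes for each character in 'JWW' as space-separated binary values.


String: 'JWW'  (3 characters)
Per-character ASCII lookup:
  'J': uppercase starts at 65: 'J' = 65 + 9 = 74 → 1001010
  'W': uppercase starts at 65: 'W' = 65 + 22 = 87 → 1010111
  'W': uppercase starts at 65: 'W' = 65 + 22 = 87 → 1010111
= 1001010 1010111 1010111


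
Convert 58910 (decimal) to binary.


Divide by 2 repeatedly:
58910 ÷ 2 = 29455 remainder 0
29455 ÷ 2 = 14727 remainder 1
14727 ÷ 2 = 7363 remainder 1
7363 ÷ 2 = 3681 remainder 1
3681 ÷ 2 = 1840 remainder 1
1840 ÷ 2 = 920 remainder 0
920 ÷ 2 = 460 remainder 0
460 ÷ 2 = 230 remainder 0
230 ÷ 2 = 115 remainder 0
115 ÷ 2 = 57 remainder 1
57 ÷ 2 = 28 remainder 1
28 ÷ 2 = 14 remainder 0
14 ÷ 2 = 7 remainder 0
7 ÷ 2 = 3 remainder 1
3 ÷ 2 = 1 remainder 1
1 ÷ 2 = 0 remainder 1
Reading remainders bottom-up:
= 1110011000011110


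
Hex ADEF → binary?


Each hex digit → 4 binary bits:
  A = 1010
  D = 1101
  E = 1110
  F = 1111
Concatenate: 1010 1101 1110 1111
= 1010110111101111


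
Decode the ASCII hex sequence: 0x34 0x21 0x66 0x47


Codes (hex): 0x34 0x21 0x66 0x47
Per-code ASCII lookup:
  0x34 = 52  (range 48-57: digits, 52 - 48 = 4) → '4'
  0x21 = 33  (special character) → '!'
  0x66 = 102  (range 97-122: lowercase, 102 - 97 = 5) → 'f'
  0x47 = 71  (range 65-90: uppercase, 71 - 65 = 6) → 'G'
= '4!fG'


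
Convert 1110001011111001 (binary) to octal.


Group into 3-bit groups: 001110001011111001
  001 = 1
  110 = 6
  001 = 1
  011 = 3
  111 = 7
  001 = 1
= 0o161371


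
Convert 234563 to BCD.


Each digit → 4-bit binary:
  2 → 0010
  3 → 0011
  4 → 0100
  5 → 0101
  6 → 0110
  3 → 0011
= 0010 0011 0100 0101 0110 0011


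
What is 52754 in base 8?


Divide by 8 repeatedly:
52754 ÷ 8 = 6594 remainder 2
6594 ÷ 8 = 824 remainder 2
824 ÷ 8 = 103 remainder 0
103 ÷ 8 = 12 remainder 7
12 ÷ 8 = 1 remainder 4
1 ÷ 8 = 0 remainder 1
Reading remainders bottom-up:
= 0o147022


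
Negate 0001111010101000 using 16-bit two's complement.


Original: 0001111010101000
Step 1 - Invert all bits: 1110000101010111
Step 2 - Add 1: 1110000101010111 + 1
= 1110000101011000 (represents -7848)


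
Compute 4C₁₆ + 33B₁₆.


Align and add column by column (LSB to MSB, each column mod 16 with carry):
  004C
+ 033B
  ----
  col 0: C(12) + B(11) + 0 (carry in) = 23 → 7(7), carry out 1
  col 1: 4(4) + 3(3) + 1 (carry in) = 8 → 8(8), carry out 0
  col 2: 0(0) + 3(3) + 0 (carry in) = 3 → 3(3), carry out 0
  col 3: 0(0) + 0(0) + 0 (carry in) = 0 → 0(0), carry out 0
Reading digits MSB→LSB: 0387
Strip leading zeros: 387
= 0x387


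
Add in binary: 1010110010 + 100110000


Align and add column by column (LSB to MSB, carry propagating):
  01010110010
+ 00100110000
  -----------
  col 0: 0 + 0 + 0 (carry in) = 0 → bit 0, carry out 0
  col 1: 1 + 0 + 0 (carry in) = 1 → bit 1, carry out 0
  col 2: 0 + 0 + 0 (carry in) = 0 → bit 0, carry out 0
  col 3: 0 + 0 + 0 (carry in) = 0 → bit 0, carry out 0
  col 4: 1 + 1 + 0 (carry in) = 2 → bit 0, carry out 1
  col 5: 1 + 1 + 1 (carry in) = 3 → bit 1, carry out 1
  col 6: 0 + 0 + 1 (carry in) = 1 → bit 1, carry out 0
  col 7: 1 + 0 + 0 (carry in) = 1 → bit 1, carry out 0
  col 8: 0 + 1 + 0 (carry in) = 1 → bit 1, carry out 0
  col 9: 1 + 0 + 0 (carry in) = 1 → bit 1, carry out 0
  col 10: 0 + 0 + 0 (carry in) = 0 → bit 0, carry out 0
Reading bits MSB→LSB: 01111100010
Strip leading zeros: 1111100010
= 1111100010


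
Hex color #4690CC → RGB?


Hex: #4690CC
R = 46₁₆ = 70
G = 90₁₆ = 144
B = CC₁₆ = 204
= RGB(70, 144, 204)


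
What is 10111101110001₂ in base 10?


Positional values:
Bit 0: 1 × 2^0 = 1
Bit 4: 1 × 2^4 = 16
Bit 5: 1 × 2^5 = 32
Bit 6: 1 × 2^6 = 64
Bit 8: 1 × 2^8 = 256
Bit 9: 1 × 2^9 = 512
Bit 10: 1 × 2^10 = 1024
Bit 11: 1 × 2^11 = 2048
Bit 13: 1 × 2^13 = 8192
Sum = 1 + 16 + 32 + 64 + 256 + 512 + 1024 + 2048 + 8192
= 12145


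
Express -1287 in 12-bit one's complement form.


Original: 010100000111
Invert all bits:
  bit 0: 0 → 1
  bit 1: 1 → 0
  bit 2: 0 → 1
  bit 3: 1 → 0
  bit 4: 0 → 1
  bit 5: 0 → 1
  bit 6: 0 → 1
  bit 7: 0 → 1
  bit 8: 0 → 1
  bit 9: 1 → 0
  bit 10: 1 → 0
  bit 11: 1 → 0
= 101011111000


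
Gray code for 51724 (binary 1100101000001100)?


Binary: 1100101000001100
Gray code: G = B XOR (B >> 1)
B >> 1 = 0110010100000110
1100101000001100 XOR 0110010100000110:
  1 XOR 0 = 1
  1 XOR 1 = 0
  0 XOR 1 = 1
  0 XOR 0 = 0
  1 XOR 0 = 1
  0 XOR 1 = 1
  1 XOR 0 = 1
  0 XOR 1 = 1
  0 XOR 0 = 0
  0 XOR 0 = 0
  0 XOR 0 = 0
  0 XOR 0 = 0
  1 XOR 0 = 1
  1 XOR 1 = 0
  0 XOR 1 = 1
  0 XOR 0 = 0
= 1010111100001010


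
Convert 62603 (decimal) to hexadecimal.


Divide by 16 repeatedly:
62603 ÷ 16 = 3912 remainder 11 (B)
3912 ÷ 16 = 244 remainder 8 (8)
244 ÷ 16 = 15 remainder 4 (4)
15 ÷ 16 = 0 remainder 15 (F)
Reading remainders bottom-up:
= 0xF48B


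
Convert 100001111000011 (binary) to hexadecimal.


Group into 4-bit nibbles: 0100001111000011
  0100 = 4
  0011 = 3
  1100 = C
  0011 = 3
= 0x43C3


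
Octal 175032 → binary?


Each octal digit → 3 binary bits:
  1 = 001
  7 = 111
  5 = 101
  0 = 000
  3 = 011
  2 = 010
Concatenate: 001 111 101 000 011 010
= 001111101000011010


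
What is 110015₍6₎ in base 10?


Positional values (base 6):
  5 × 6^0 = 5 × 1 = 5
  1 × 6^1 = 1 × 6 = 6
  0 × 6^2 = 0 × 36 = 0
  0 × 6^3 = 0 × 216 = 0
  1 × 6^4 = 1 × 1296 = 1296
  1 × 6^5 = 1 × 7776 = 7776
Sum = 5 + 6 + 0 + 0 + 1296 + 7776
= 9083


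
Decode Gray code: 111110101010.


Gray code: 111110101010
MSB stays the same: 1
Each subsequent bit = prev_binary XOR current_gray:
  B[1] = 1 XOR 1 = 0
  B[2] = 0 XOR 1 = 1
  B[3] = 1 XOR 1 = 0
  B[4] = 0 XOR 1 = 1
  B[5] = 1 XOR 0 = 1
  B[6] = 1 XOR 1 = 0
  B[7] = 0 XOR 0 = 0
  B[8] = 0 XOR 1 = 1
  B[9] = 1 XOR 0 = 1
  B[10] = 1 XOR 1 = 0
  B[11] = 0 XOR 0 = 0
= 101011001100 (2764 decimal)


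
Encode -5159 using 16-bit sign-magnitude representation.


Sign bit: 1 (negative)
Magnitude: 5159 = 001010000100111
= 1001010000100111


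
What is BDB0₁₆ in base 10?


Positional values:
Position 0: 0 × 16^0 = 0 × 1 = 0
Position 1: B × 16^1 = 11 × 16 = 176
Position 2: D × 16^2 = 13 × 256 = 3328
Position 3: B × 16^3 = 11 × 4096 = 45056
Sum = 0 + 176 + 3328 + 45056
= 48560


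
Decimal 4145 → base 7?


Divide by 7 repeatedly:
4145 ÷ 7 = 592 remainder 1
592 ÷ 7 = 84 remainder 4
84 ÷ 7 = 12 remainder 0
12 ÷ 7 = 1 remainder 5
1 ÷ 7 = 0 remainder 1
Reading remainders bottom-up:
= 15041


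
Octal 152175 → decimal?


Positional values:
Position 0: 5 × 8^0 = 5
Position 1: 7 × 8^1 = 56
Position 2: 1 × 8^2 = 64
Position 3: 2 × 8^3 = 1024
Position 4: 5 × 8^4 = 20480
Position 5: 1 × 8^5 = 32768
Sum = 5 + 56 + 64 + 1024 + 20480 + 32768
= 54397


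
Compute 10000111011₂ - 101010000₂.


Align and subtract column by column (LSB to MSB, borrowing when needed):
  10000111011
- 00101010000
  -----------
  col 0: (1 - 0 borrow-in) - 0 → 1 - 0 = 1, borrow out 0
  col 1: (1 - 0 borrow-in) - 0 → 1 - 0 = 1, borrow out 0
  col 2: (0 - 0 borrow-in) - 0 → 0 - 0 = 0, borrow out 0
  col 3: (1 - 0 borrow-in) - 0 → 1 - 0 = 1, borrow out 0
  col 4: (1 - 0 borrow-in) - 1 → 1 - 1 = 0, borrow out 0
  col 5: (1 - 0 borrow-in) - 0 → 1 - 0 = 1, borrow out 0
  col 6: (0 - 0 borrow-in) - 1 → borrow from next column: (0+2) - 1 = 1, borrow out 1
  col 7: (0 - 1 borrow-in) - 0 → borrow from next column: (-1+2) - 0 = 1, borrow out 1
  col 8: (0 - 1 borrow-in) - 1 → borrow from next column: (-1+2) - 1 = 0, borrow out 1
  col 9: (0 - 1 borrow-in) - 0 → borrow from next column: (-1+2) - 0 = 1, borrow out 1
  col 10: (1 - 1 borrow-in) - 0 → 0 - 0 = 0, borrow out 0
Reading bits MSB→LSB: 01011101011
Strip leading zeros: 1011101011
= 1011101011


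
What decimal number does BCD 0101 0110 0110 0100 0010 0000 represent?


Each 4-bit group → digit:
  0101 → 5
  0110 → 6
  0110 → 6
  0100 → 4
  0010 → 2
  0000 → 0
= 566420


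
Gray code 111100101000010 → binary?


Gray code: 111100101000010
MSB stays the same: 1
Each subsequent bit = prev_binary XOR current_gray:
  B[1] = 1 XOR 1 = 0
  B[2] = 0 XOR 1 = 1
  B[3] = 1 XOR 1 = 0
  B[4] = 0 XOR 0 = 0
  B[5] = 0 XOR 0 = 0
  B[6] = 0 XOR 1 = 1
  B[7] = 1 XOR 0 = 1
  B[8] = 1 XOR 1 = 0
  B[9] = 0 XOR 0 = 0
  B[10] = 0 XOR 0 = 0
  B[11] = 0 XOR 0 = 0
  B[12] = 0 XOR 0 = 0
  B[13] = 0 XOR 1 = 1
  B[14] = 1 XOR 0 = 1
= 101000110000011 (20867 decimal)


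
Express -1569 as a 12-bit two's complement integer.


Original: 011000100001
Step 1 - Invert all bits: 100111011110
Step 2 - Add 1: 100111011110 + 1
= 100111011111 (represents -1569)


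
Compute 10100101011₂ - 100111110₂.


Align and subtract column by column (LSB to MSB, borrowing when needed):
  10100101011
- 00100111110
  -----------
  col 0: (1 - 0 borrow-in) - 0 → 1 - 0 = 1, borrow out 0
  col 1: (1 - 0 borrow-in) - 1 → 1 - 1 = 0, borrow out 0
  col 2: (0 - 0 borrow-in) - 1 → borrow from next column: (0+2) - 1 = 1, borrow out 1
  col 3: (1 - 1 borrow-in) - 1 → borrow from next column: (0+2) - 1 = 1, borrow out 1
  col 4: (0 - 1 borrow-in) - 1 → borrow from next column: (-1+2) - 1 = 0, borrow out 1
  col 5: (1 - 1 borrow-in) - 1 → borrow from next column: (0+2) - 1 = 1, borrow out 1
  col 6: (0 - 1 borrow-in) - 0 → borrow from next column: (-1+2) - 0 = 1, borrow out 1
  col 7: (0 - 1 borrow-in) - 0 → borrow from next column: (-1+2) - 0 = 1, borrow out 1
  col 8: (1 - 1 borrow-in) - 1 → borrow from next column: (0+2) - 1 = 1, borrow out 1
  col 9: (0 - 1 borrow-in) - 0 → borrow from next column: (-1+2) - 0 = 1, borrow out 1
  col 10: (1 - 1 borrow-in) - 0 → 0 - 0 = 0, borrow out 0
Reading bits MSB→LSB: 01111101101
Strip leading zeros: 1111101101
= 1111101101


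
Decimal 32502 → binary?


Divide by 2 repeatedly:
32502 ÷ 2 = 16251 remainder 0
16251 ÷ 2 = 8125 remainder 1
8125 ÷ 2 = 4062 remainder 1
4062 ÷ 2 = 2031 remainder 0
2031 ÷ 2 = 1015 remainder 1
1015 ÷ 2 = 507 remainder 1
507 ÷ 2 = 253 remainder 1
253 ÷ 2 = 126 remainder 1
126 ÷ 2 = 63 remainder 0
63 ÷ 2 = 31 remainder 1
31 ÷ 2 = 15 remainder 1
15 ÷ 2 = 7 remainder 1
7 ÷ 2 = 3 remainder 1
3 ÷ 2 = 1 remainder 1
1 ÷ 2 = 0 remainder 1
Reading remainders bottom-up:
= 111111011110110


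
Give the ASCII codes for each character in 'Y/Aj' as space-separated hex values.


String: 'Y/Aj'  (4 characters)
Per-character ASCII lookup:
  'Y': uppercase starts at 65: 'Y' = 65 + 24 = 89 → 0x59
  '/': special character: '/' = 47 → 0x2F
  'A': uppercase starts at 65: 'A' = 65 + 0 = 65 → 0x41
  'j': lowercase starts at 97: 'j' = 97 + 9 = 106 → 0x6A
= 0x59 0x2F 0x41 0x6A


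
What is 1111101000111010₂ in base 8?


Group into 3-bit groups: 001111101000111010
  001 = 1
  111 = 7
  101 = 5
  000 = 0
  111 = 7
  010 = 2
= 0o175072


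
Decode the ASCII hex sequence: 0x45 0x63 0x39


Codes (hex): 0x45 0x63 0x39
Per-code ASCII lookup:
  0x45 = 69  (range 65-90: uppercase, 69 - 65 = 4) → 'E'
  0x63 = 99  (range 97-122: lowercase, 99 - 97 = 2) → 'c'
  0x39 = 57  (range 48-57: digits, 57 - 48 = 9) → '9'
= 'Ec9'


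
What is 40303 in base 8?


Divide by 8 repeatedly:
40303 ÷ 8 = 5037 remainder 7
5037 ÷ 8 = 629 remainder 5
629 ÷ 8 = 78 remainder 5
78 ÷ 8 = 9 remainder 6
9 ÷ 8 = 1 remainder 1
1 ÷ 8 = 0 remainder 1
Reading remainders bottom-up:
= 0o116557


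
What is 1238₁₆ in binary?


Each hex digit → 4 binary bits:
  1 = 0001
  2 = 0010
  3 = 0011
  8 = 1000
Concatenate: 0001 0010 0011 1000
= 0001001000111000


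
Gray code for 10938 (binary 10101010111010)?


Binary: 10101010111010
Gray code: G = B XOR (B >> 1)
B >> 1 = 01010101011101
10101010111010 XOR 01010101011101:
  1 XOR 0 = 1
  0 XOR 1 = 1
  1 XOR 0 = 1
  0 XOR 1 = 1
  1 XOR 0 = 1
  0 XOR 1 = 1
  1 XOR 0 = 1
  0 XOR 1 = 1
  1 XOR 0 = 1
  1 XOR 1 = 0
  1 XOR 1 = 0
  0 XOR 1 = 1
  1 XOR 0 = 1
  0 XOR 1 = 1
= 11111111100111


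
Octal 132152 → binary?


Each octal digit → 3 binary bits:
  1 = 001
  3 = 011
  2 = 010
  1 = 001
  5 = 101
  2 = 010
Concatenate: 001 011 010 001 101 010
= 001011010001101010


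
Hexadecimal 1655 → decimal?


Positional values:
Position 0: 5 × 16^0 = 5 × 1 = 5
Position 1: 5 × 16^1 = 5 × 16 = 80
Position 2: 6 × 16^2 = 6 × 256 = 1536
Position 3: 1 × 16^3 = 1 × 4096 = 4096
Sum = 5 + 80 + 1536 + 4096
= 5717


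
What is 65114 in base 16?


Divide by 16 repeatedly:
65114 ÷ 16 = 4069 remainder 10 (A)
4069 ÷ 16 = 254 remainder 5 (5)
254 ÷ 16 = 15 remainder 14 (E)
15 ÷ 16 = 0 remainder 15 (F)
Reading remainders bottom-up:
= 0xFE5A


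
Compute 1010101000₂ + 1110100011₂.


Align and add column by column (LSB to MSB, carry propagating):
  01010101000
+ 01110100011
  -----------
  col 0: 0 + 1 + 0 (carry in) = 1 → bit 1, carry out 0
  col 1: 0 + 1 + 0 (carry in) = 1 → bit 1, carry out 0
  col 2: 0 + 0 + 0 (carry in) = 0 → bit 0, carry out 0
  col 3: 1 + 0 + 0 (carry in) = 1 → bit 1, carry out 0
  col 4: 0 + 0 + 0 (carry in) = 0 → bit 0, carry out 0
  col 5: 1 + 1 + 0 (carry in) = 2 → bit 0, carry out 1
  col 6: 0 + 0 + 1 (carry in) = 1 → bit 1, carry out 0
  col 7: 1 + 1 + 0 (carry in) = 2 → bit 0, carry out 1
  col 8: 0 + 1 + 1 (carry in) = 2 → bit 0, carry out 1
  col 9: 1 + 1 + 1 (carry in) = 3 → bit 1, carry out 1
  col 10: 0 + 0 + 1 (carry in) = 1 → bit 1, carry out 0
Reading bits MSB→LSB: 11001001011
Strip leading zeros: 11001001011
= 11001001011


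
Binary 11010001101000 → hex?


Group into 4-bit nibbles: 0011010001101000
  0011 = 3
  0100 = 4
  0110 = 6
  1000 = 8
= 0x3468


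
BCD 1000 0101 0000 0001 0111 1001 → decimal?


Each 4-bit group → digit:
  1000 → 8
  0101 → 5
  0000 → 0
  0001 → 1
  0111 → 7
  1001 → 9
= 850179


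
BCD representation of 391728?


Each digit → 4-bit binary:
  3 → 0011
  9 → 1001
  1 → 0001
  7 → 0111
  2 → 0010
  8 → 1000
= 0011 1001 0001 0111 0010 1000


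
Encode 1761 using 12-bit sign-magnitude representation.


Sign bit: 0 (positive)
Magnitude: 1761 = 11011100001
= 011011100001


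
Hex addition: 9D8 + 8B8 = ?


Align and add column by column (LSB to MSB, each column mod 16 with carry):
  09D8
+ 08B8
  ----
  col 0: 8(8) + 8(8) + 0 (carry in) = 16 → 0(0), carry out 1
  col 1: D(13) + B(11) + 1 (carry in) = 25 → 9(9), carry out 1
  col 2: 9(9) + 8(8) + 1 (carry in) = 18 → 2(2), carry out 1
  col 3: 0(0) + 0(0) + 1 (carry in) = 1 → 1(1), carry out 0
Reading digits MSB→LSB: 1290
Strip leading zeros: 1290
= 0x1290


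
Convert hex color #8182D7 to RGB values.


Hex: #8182D7
R = 81₁₆ = 129
G = 82₁₆ = 130
B = D7₁₆ = 215
= RGB(129, 130, 215)


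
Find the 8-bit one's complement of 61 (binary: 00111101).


Original: 00111101
Invert all bits:
  bit 0: 0 → 1
  bit 1: 0 → 1
  bit 2: 1 → 0
  bit 3: 1 → 0
  bit 4: 1 → 0
  bit 5: 1 → 0
  bit 6: 0 → 1
  bit 7: 1 → 0
= 11000010


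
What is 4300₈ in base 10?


Positional values:
Position 0: 0 × 8^0 = 0
Position 1: 0 × 8^1 = 0
Position 2: 3 × 8^2 = 192
Position 3: 4 × 8^3 = 2048
Sum = 0 + 0 + 192 + 2048
= 2240


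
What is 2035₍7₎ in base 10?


Positional values (base 7):
  5 × 7^0 = 5 × 1 = 5
  3 × 7^1 = 3 × 7 = 21
  0 × 7^2 = 0 × 49 = 0
  2 × 7^3 = 2 × 343 = 686
Sum = 5 + 21 + 0 + 686
= 712


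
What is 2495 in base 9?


Divide by 9 repeatedly:
2495 ÷ 9 = 277 remainder 2
277 ÷ 9 = 30 remainder 7
30 ÷ 9 = 3 remainder 3
3 ÷ 9 = 0 remainder 3
Reading remainders bottom-up:
= 3372


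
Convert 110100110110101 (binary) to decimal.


Positional values:
Bit 0: 1 × 2^0 = 1
Bit 2: 1 × 2^2 = 4
Bit 4: 1 × 2^4 = 16
Bit 5: 1 × 2^5 = 32
Bit 7: 1 × 2^7 = 128
Bit 8: 1 × 2^8 = 256
Bit 11: 1 × 2^11 = 2048
Bit 13: 1 × 2^13 = 8192
Bit 14: 1 × 2^14 = 16384
Sum = 1 + 4 + 16 + 32 + 128 + 256 + 2048 + 8192 + 16384
= 27061


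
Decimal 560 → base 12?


Divide by 12 repeatedly:
560 ÷ 12 = 46 remainder 8
46 ÷ 12 = 3 remainder 10
3 ÷ 12 = 0 remainder 3
Reading remainders bottom-up:
= 3A8


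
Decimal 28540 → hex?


Divide by 16 repeatedly:
28540 ÷ 16 = 1783 remainder 12 (C)
1783 ÷ 16 = 111 remainder 7 (7)
111 ÷ 16 = 6 remainder 15 (F)
6 ÷ 16 = 0 remainder 6 (6)
Reading remainders bottom-up:
= 0x6F7C


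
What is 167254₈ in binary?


Each octal digit → 3 binary bits:
  1 = 001
  6 = 110
  7 = 111
  2 = 010
  5 = 101
  4 = 100
Concatenate: 001 110 111 010 101 100
= 001110111010101100


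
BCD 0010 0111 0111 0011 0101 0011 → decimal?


Each 4-bit group → digit:
  0010 → 2
  0111 → 7
  0111 → 7
  0011 → 3
  0101 → 5
  0011 → 3
= 277353


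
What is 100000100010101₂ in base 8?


Group into 3-bit groups: 100000100010101
  100 = 4
  000 = 0
  100 = 4
  010 = 2
  101 = 5
= 0o40425


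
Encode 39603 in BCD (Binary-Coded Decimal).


Each digit → 4-bit binary:
  3 → 0011
  9 → 1001
  6 → 0110
  0 → 0000
  3 → 0011
= 0011 1001 0110 0000 0011


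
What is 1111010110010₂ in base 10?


Positional values:
Bit 1: 1 × 2^1 = 2
Bit 4: 1 × 2^4 = 16
Bit 5: 1 × 2^5 = 32
Bit 7: 1 × 2^7 = 128
Bit 9: 1 × 2^9 = 512
Bit 10: 1 × 2^10 = 1024
Bit 11: 1 × 2^11 = 2048
Bit 12: 1 × 2^12 = 4096
Sum = 2 + 16 + 32 + 128 + 512 + 1024 + 2048 + 4096
= 7858


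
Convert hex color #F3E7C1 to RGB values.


Hex: #F3E7C1
R = F3₁₆ = 243
G = E7₁₆ = 231
B = C1₁₆ = 193
= RGB(243, 231, 193)


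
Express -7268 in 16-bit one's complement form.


Original: 0001110001100100
Invert all bits:
  bit 0: 0 → 1
  bit 1: 0 → 1
  bit 2: 0 → 1
  bit 3: 1 → 0
  bit 4: 1 → 0
  bit 5: 1 → 0
  bit 6: 0 → 1
  bit 7: 0 → 1
  bit 8: 0 → 1
  bit 9: 1 → 0
  bit 10: 1 → 0
  bit 11: 0 → 1
  bit 12: 0 → 1
  bit 13: 1 → 0
  bit 14: 0 → 1
  bit 15: 0 → 1
= 1110001110011011


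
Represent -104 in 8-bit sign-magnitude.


Sign bit: 1 (negative)
Magnitude: 104 = 1101000
= 11101000


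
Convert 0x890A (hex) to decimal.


Positional values:
Position 0: A × 16^0 = 10 × 1 = 10
Position 1: 0 × 16^1 = 0 × 16 = 0
Position 2: 9 × 16^2 = 9 × 256 = 2304
Position 3: 8 × 16^3 = 8 × 4096 = 32768
Sum = 10 + 0 + 2304 + 32768
= 35082


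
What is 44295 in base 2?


Divide by 2 repeatedly:
44295 ÷ 2 = 22147 remainder 1
22147 ÷ 2 = 11073 remainder 1
11073 ÷ 2 = 5536 remainder 1
5536 ÷ 2 = 2768 remainder 0
2768 ÷ 2 = 1384 remainder 0
1384 ÷ 2 = 692 remainder 0
692 ÷ 2 = 346 remainder 0
346 ÷ 2 = 173 remainder 0
173 ÷ 2 = 86 remainder 1
86 ÷ 2 = 43 remainder 0
43 ÷ 2 = 21 remainder 1
21 ÷ 2 = 10 remainder 1
10 ÷ 2 = 5 remainder 0
5 ÷ 2 = 2 remainder 1
2 ÷ 2 = 1 remainder 0
1 ÷ 2 = 0 remainder 1
Reading remainders bottom-up:
= 1010110100000111


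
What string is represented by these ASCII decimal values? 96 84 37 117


Codes (decimal): 96 84 37 117
Per-code ASCII lookup:
  96  (special character) → '`'
  84  (range 65-90: uppercase, 84 - 65 = 19) → 'T'
  37  (special character) → '%'
  117  (range 97-122: lowercase, 117 - 97 = 20) → 'u'
= '`T%u'


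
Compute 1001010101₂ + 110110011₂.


Align and add column by column (LSB to MSB, carry propagating):
  01001010101
+ 00110110011
  -----------
  col 0: 1 + 1 + 0 (carry in) = 2 → bit 0, carry out 1
  col 1: 0 + 1 + 1 (carry in) = 2 → bit 0, carry out 1
  col 2: 1 + 0 + 1 (carry in) = 2 → bit 0, carry out 1
  col 3: 0 + 0 + 1 (carry in) = 1 → bit 1, carry out 0
  col 4: 1 + 1 + 0 (carry in) = 2 → bit 0, carry out 1
  col 5: 0 + 1 + 1 (carry in) = 2 → bit 0, carry out 1
  col 6: 1 + 0 + 1 (carry in) = 2 → bit 0, carry out 1
  col 7: 0 + 1 + 1 (carry in) = 2 → bit 0, carry out 1
  col 8: 0 + 1 + 1 (carry in) = 2 → bit 0, carry out 1
  col 9: 1 + 0 + 1 (carry in) = 2 → bit 0, carry out 1
  col 10: 0 + 0 + 1 (carry in) = 1 → bit 1, carry out 0
Reading bits MSB→LSB: 10000001000
Strip leading zeros: 10000001000
= 10000001000


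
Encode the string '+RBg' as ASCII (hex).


String: '+RBg'  (4 characters)
Per-character ASCII lookup:
  '+': special character: '+' = 43 → 0x2B
  'R': uppercase starts at 65: 'R' = 65 + 17 = 82 → 0x52
  'B': uppercase starts at 65: 'B' = 65 + 1 = 66 → 0x42
  'g': lowercase starts at 97: 'g' = 97 + 6 = 103 → 0x67
= 0x2B 0x52 0x42 0x67


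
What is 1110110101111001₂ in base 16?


Group into 4-bit nibbles: 1110110101111001
  1110 = E
  1101 = D
  0111 = 7
  1001 = 9
= 0xED79


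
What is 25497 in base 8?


Divide by 8 repeatedly:
25497 ÷ 8 = 3187 remainder 1
3187 ÷ 8 = 398 remainder 3
398 ÷ 8 = 49 remainder 6
49 ÷ 8 = 6 remainder 1
6 ÷ 8 = 0 remainder 6
Reading remainders bottom-up:
= 0o61631


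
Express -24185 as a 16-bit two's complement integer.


Original: 0101111001111001
Step 1 - Invert all bits: 1010000110000110
Step 2 - Add 1: 1010000110000110 + 1
= 1010000110000111 (represents -24185)


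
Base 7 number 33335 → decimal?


Positional values (base 7):
  5 × 7^0 = 5 × 1 = 5
  3 × 7^1 = 3 × 7 = 21
  3 × 7^2 = 3 × 49 = 147
  3 × 7^3 = 3 × 343 = 1029
  3 × 7^4 = 3 × 2401 = 7203
Sum = 5 + 21 + 147 + 1029 + 7203
= 8405
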